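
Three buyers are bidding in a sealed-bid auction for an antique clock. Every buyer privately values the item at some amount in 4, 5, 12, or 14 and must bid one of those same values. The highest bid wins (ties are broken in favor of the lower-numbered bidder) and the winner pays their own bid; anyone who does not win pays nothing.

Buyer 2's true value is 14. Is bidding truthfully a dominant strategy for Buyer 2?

No

Consider the case where Buyer 1 bids 4 and Buyer 3 bids 4.
Truthful bid 14: wins, pays 14, utility 14 - 14 = 0.
Bid 5 instead: wins, pays 5, utility 14 - 5 = 9.
Since 9 > 0, bidding 5 is strictly better here, so truthful bidding is not dominant.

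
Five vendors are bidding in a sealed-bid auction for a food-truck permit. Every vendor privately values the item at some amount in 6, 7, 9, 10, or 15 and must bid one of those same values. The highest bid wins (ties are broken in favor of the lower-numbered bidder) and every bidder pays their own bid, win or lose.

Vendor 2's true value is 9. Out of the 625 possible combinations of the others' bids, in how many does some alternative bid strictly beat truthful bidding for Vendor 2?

579

Others bid (6, 6, 6, 6): truth gives 0; bid 7 gives 2 > 0. Violating.
Others bid (6, 6, 6, 7): truth gives 0; bid 7 gives 2 > 0. Violating.
Others bid (6, 6, 6, 10): truth gives -9; bid 10 gives -1 > -9. Violating.
Others bid (6, 6, 6, 15): truth gives -9; bid 6 gives -6 > -9. Violating.
Others bid (6, 6, 6, 9): truth gives 0; no alternative beats it.
Others bid (6, 6, 7, 9): truth gives 0; no alternative beats it.
(Checking all 625 profiles: 579 have a profitable deviation, 46 do not.)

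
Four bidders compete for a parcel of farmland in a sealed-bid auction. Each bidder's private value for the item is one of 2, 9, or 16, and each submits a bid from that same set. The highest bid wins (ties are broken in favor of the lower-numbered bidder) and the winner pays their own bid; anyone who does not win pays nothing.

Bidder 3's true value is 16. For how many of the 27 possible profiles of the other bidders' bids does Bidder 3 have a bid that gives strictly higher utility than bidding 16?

Others bid (2, 2, 2): truth gives 0; bid 9 gives 7 > 0. Violating.
Others bid (2, 2, 9): truth gives 0; bid 9 gives 7 > 0. Violating.
Others bid (2, 2, 16): truth gives 0; no alternative beats it.
Others bid (2, 9, 2): truth gives 0; no alternative beats it.
(Checking all 27 profiles: 2 have a profitable deviation, 25 do not.)

2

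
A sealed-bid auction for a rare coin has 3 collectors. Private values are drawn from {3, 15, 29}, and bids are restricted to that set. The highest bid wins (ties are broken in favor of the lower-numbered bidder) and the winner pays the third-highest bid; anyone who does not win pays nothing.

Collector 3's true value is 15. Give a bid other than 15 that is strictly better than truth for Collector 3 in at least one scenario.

Suppose Collector 1 bids 3 and Collector 2 bids 15.
Bid 15: loses, pays 0, utility 0.
Bid 29: wins, pays 3, utility 15 - 3 = 12.
So bidding 29 beats truth here (12 > 0).

29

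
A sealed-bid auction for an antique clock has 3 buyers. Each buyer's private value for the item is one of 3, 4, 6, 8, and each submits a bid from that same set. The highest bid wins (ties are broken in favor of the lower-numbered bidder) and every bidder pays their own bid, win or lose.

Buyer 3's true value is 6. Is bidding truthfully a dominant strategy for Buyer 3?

No

Consider the case where Buyer 1 bids 3 and Buyer 2 bids 3.
Truthful bid 6: wins, pays 6, utility 6 - 6 = 0.
Bid 4 instead: wins, pays 4, utility 6 - 4 = 2.
Since 2 > 0, bidding 4 is strictly better here, so truthful bidding is not dominant.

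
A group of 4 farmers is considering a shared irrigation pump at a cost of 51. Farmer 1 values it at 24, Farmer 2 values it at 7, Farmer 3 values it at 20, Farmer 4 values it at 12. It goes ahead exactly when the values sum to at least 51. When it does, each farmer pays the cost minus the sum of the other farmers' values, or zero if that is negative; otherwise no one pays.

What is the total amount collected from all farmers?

Total value 63 ≥ cost 51, so it is built.
Farmer 1: others sum to 39; max(0, 51 - 39) = 12.
Farmer 2: others sum to 56; max(0, 51 - 56) = 0.
Farmer 3: others sum to 43; max(0, 51 - 43) = 8.
Farmer 4: others sum to 51; max(0, 51 - 51) = 0.
Total collected = 12 + 0 + 8 + 0 = 20.

20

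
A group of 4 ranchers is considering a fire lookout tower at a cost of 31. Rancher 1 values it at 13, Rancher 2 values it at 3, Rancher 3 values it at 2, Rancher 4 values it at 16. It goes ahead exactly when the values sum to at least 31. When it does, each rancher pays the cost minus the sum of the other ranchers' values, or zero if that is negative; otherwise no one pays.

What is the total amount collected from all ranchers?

Total value 34 ≥ cost 31, so it is built.
Rancher 1: others sum to 21; max(0, 31 - 21) = 10.
Rancher 2: others sum to 31; max(0, 31 - 31) = 0.
Rancher 3: others sum to 32; max(0, 31 - 32) = 0.
Rancher 4: others sum to 18; max(0, 31 - 18) = 13.
Total collected = 10 + 0 + 0 + 13 = 23.

23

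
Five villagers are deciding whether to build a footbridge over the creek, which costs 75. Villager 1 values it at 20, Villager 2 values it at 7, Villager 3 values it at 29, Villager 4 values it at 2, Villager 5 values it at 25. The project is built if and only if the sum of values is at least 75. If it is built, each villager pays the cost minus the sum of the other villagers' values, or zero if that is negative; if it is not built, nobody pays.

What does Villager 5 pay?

17

Total value 83 ≥ cost 75, so the project is built.
The other villagers' values sum to 58.
Cost minus that sum is 75 - 58 = 17.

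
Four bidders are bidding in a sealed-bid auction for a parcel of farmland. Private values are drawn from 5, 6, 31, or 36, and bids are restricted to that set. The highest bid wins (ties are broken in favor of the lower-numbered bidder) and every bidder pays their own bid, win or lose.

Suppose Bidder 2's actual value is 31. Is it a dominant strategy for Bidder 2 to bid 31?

Consider the case where Bidder 1 bids 5, Bidder 3 bids 5 and Bidder 4 bids 5.
Truthful bid 31: wins, pays 31, utility 31 - 31 = 0.
Bid 6 instead: wins, pays 6, utility 31 - 6 = 25.
Since 25 > 0, bidding 6 is strictly better here, so truthful bidding is not dominant.

No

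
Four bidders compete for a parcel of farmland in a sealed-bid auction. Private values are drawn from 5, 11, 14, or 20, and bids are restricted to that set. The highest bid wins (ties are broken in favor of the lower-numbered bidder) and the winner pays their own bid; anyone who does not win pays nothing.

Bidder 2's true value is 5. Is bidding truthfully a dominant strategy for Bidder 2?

Yes

Check each profile of the others' bids and compare truth against every alternative bid.
Others bid (5, 5, 5): truth gives 0, best alternative gives -6.
Others bid (5, 5, 11): truth gives 0, best alternative gives -6.
Others bid (5, 11, 5): truth gives 0, best alternative gives -6.
Others bid (5, 11, 11): truth gives 0, best alternative gives -6.
Others bid (5, 5, 14): truth gives 0, best alternative gives 0.
Others bid (5, 5, 20): truth gives 0, best alternative gives 0.
(Remaining 58 profiles checked similarly; truth is weakly best in each.)
In every case the truthful bid is at least as good as any alternative, so it is a dominant strategy.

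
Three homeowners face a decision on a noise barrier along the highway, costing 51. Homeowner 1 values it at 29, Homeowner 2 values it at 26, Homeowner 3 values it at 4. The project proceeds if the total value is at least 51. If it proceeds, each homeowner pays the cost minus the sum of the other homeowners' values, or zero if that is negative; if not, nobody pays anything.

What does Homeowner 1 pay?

21

Total value 59 ≥ cost 51, so the project is built.
The other homeowners' values sum to 30.
Cost minus that sum is 51 - 30 = 21.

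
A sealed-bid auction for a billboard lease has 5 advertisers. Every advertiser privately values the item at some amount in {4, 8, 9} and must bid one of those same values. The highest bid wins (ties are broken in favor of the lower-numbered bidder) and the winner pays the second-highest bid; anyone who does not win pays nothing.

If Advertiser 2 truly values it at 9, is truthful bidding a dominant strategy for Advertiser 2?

Check each profile of the others' bids and compare truth against every alternative bid.
Others bid (8, 4, 4, 4): truth gives 1, best alternative gives 0.
Others bid (8, 4, 4, 8): truth gives 1, best alternative gives 0.
Others bid (8, 4, 8, 4): truth gives 1, best alternative gives 0.
Others bid (8, 4, 8, 8): truth gives 1, best alternative gives 0.
Others bid (8, 8, 4, 4): truth gives 1, best alternative gives 0.
Others bid (8, 8, 4, 8): truth gives 1, best alternative gives 0.
(Remaining 75 profiles checked similarly; truth is weakly best in each.)
In every case the truthful bid is at least as good as any alternative, so it is a dominant strategy.

Yes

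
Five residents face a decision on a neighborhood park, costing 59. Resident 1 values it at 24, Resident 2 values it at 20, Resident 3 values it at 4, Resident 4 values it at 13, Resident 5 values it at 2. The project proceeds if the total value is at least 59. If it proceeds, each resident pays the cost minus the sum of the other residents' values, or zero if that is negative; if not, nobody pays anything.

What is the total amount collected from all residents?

Total value 63 ≥ cost 59, so it is built.
Resident 1: others sum to 39; max(0, 59 - 39) = 20.
Resident 2: others sum to 43; max(0, 59 - 43) = 16.
Resident 3: others sum to 59; max(0, 59 - 59) = 0.
Resident 4: others sum to 50; max(0, 59 - 50) = 9.
Resident 5: others sum to 61; max(0, 59 - 61) = 0.
Total collected = 20 + 16 + 0 + 9 + 0 = 45.

45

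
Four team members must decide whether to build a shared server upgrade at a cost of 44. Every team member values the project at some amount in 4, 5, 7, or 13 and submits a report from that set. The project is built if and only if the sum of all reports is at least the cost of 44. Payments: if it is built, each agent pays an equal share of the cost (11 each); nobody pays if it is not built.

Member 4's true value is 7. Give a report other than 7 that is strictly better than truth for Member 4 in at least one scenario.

Suppose Member 1 reports 13, Member 2 reports 13 and Member 3 reports 13.
Report 7: project built, pays 11, utility 7 - 11 = -4.
Report 4: project not built, utility 0.
So reporting 4 beats truth here (0 > -4).

4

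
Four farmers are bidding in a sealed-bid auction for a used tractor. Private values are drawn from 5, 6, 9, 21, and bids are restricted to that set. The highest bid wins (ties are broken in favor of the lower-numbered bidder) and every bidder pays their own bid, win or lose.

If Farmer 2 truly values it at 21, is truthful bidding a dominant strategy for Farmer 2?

Consider the case where Farmer 1 bids 5, Farmer 3 bids 5 and Farmer 4 bids 5.
Truthful bid 21: wins, pays 21, utility 21 - 21 = 0.
Bid 6 instead: wins, pays 6, utility 21 - 6 = 15.
Since 15 > 0, bidding 6 is strictly better here, so truthful bidding is not dominant.

No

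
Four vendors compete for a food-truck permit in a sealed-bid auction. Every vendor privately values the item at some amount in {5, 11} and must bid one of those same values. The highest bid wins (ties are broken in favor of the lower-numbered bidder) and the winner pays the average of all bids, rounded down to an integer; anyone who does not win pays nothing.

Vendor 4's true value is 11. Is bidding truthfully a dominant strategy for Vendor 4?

Yes

Check each profile of the others' bids and compare truth against every alternative bid.
Others bid (5, 5, 5): truth gives 5, best alternative gives 0.
Others bid (5, 5, 11): truth gives 0, best alternative gives 0.
Others bid (5, 11, 5): truth gives 0, best alternative gives 0.
Others bid (5, 11, 11): truth gives 0, best alternative gives 0.
Others bid (11, 5, 5): truth gives 0, best alternative gives 0.
Others bid (11, 5, 11): truth gives 0, best alternative gives 0.
(Remaining 2 profiles checked similarly; truth is weakly best in each.)
In every case the truthful bid is at least as good as any alternative, so it is a dominant strategy.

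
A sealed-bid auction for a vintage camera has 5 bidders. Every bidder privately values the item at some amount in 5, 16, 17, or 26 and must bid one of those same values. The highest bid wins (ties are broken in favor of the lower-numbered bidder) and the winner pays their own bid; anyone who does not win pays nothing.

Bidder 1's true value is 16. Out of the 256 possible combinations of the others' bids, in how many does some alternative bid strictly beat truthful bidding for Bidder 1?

Others bid (5, 5, 5, 5): truth gives 0; bid 5 gives 11 > 0. Violating.
Others bid (5, 5, 5, 16): truth gives 0; no alternative beats it.
Others bid (5, 5, 5, 17): truth gives 0; no alternative beats it.
(Checking all 256 profiles: 1 has a profitable deviation, 255 do not.)

1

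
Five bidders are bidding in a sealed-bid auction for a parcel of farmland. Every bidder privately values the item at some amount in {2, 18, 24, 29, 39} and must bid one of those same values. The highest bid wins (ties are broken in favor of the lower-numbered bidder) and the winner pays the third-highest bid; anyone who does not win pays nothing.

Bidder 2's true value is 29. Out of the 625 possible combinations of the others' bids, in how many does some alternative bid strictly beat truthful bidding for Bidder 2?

108

Others bid (2, 2, 2, 39): truth gives 0; bid 39 gives 27 > 0. Violating.
Others bid (2, 2, 18, 39): truth gives 0; bid 39 gives 11 > 0. Violating.
Others bid (2, 2, 24, 39): truth gives 0; bid 39 gives 5 > 0. Violating.
Others bid (2, 2, 39, 2): truth gives 0; bid 39 gives 27 > 0. Violating.
Others bid (2, 2, 2, 2): truth gives 27; no alternative beats it.
Others bid (2, 2, 2, 18): truth gives 27; no alternative beats it.
(Checking all 625 profiles: 108 have a profitable deviation, 517 do not.)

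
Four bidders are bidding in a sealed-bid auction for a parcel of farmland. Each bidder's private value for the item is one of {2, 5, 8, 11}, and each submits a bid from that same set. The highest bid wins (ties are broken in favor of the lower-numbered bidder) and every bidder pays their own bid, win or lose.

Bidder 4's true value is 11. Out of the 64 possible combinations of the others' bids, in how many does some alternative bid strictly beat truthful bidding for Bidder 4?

45

Others bid (2, 2, 2): truth gives 0; bid 5 gives 6 > 0. Violating.
Others bid (2, 2, 5): truth gives 0; bid 8 gives 3 > 0. Violating.
Others bid (2, 2, 11): truth gives -11; bid 2 gives -2 > -11. Violating.
Others bid (2, 5, 2): truth gives 0; bid 8 gives 3 > 0. Violating.
Others bid (2, 2, 8): truth gives 0; no alternative beats it.
Others bid (2, 5, 8): truth gives 0; no alternative beats it.
(Checking all 64 profiles: 45 have a profitable deviation, 19 do not.)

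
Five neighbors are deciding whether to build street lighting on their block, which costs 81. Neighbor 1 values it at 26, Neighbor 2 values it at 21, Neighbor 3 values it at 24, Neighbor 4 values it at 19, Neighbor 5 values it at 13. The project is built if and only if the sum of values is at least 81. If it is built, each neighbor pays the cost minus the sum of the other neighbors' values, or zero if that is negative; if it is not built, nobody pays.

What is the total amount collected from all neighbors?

Total value 103 ≥ cost 81, so it is built.
Neighbor 1: others sum to 77; max(0, 81 - 77) = 4.
Neighbor 2: others sum to 82; max(0, 81 - 82) = 0.
Neighbor 3: others sum to 79; max(0, 81 - 79) = 2.
Neighbor 4: others sum to 84; max(0, 81 - 84) = 0.
Neighbor 5: others sum to 90; max(0, 81 - 90) = 0.
Total collected = 4 + 0 + 2 + 0 + 0 = 6.

6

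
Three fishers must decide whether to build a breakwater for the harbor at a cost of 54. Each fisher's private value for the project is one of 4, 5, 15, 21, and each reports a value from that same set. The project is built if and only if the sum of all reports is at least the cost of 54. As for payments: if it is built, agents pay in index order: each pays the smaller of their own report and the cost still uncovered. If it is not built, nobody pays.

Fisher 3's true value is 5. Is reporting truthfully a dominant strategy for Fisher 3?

Yes

Check each profile of the others' reports and compare truth against every alternative report.
Others report (4, 4): truth gives 0, best alternative gives 0.
Others report (4, 5): truth gives 0, best alternative gives 0.
Others report (4, 15): truth gives 0, best alternative gives 0.
Others report (4, 21): truth gives 0, best alternative gives 0.
Others report (5, 4): truth gives 0, best alternative gives 0.
Others report (5, 5): truth gives 0, best alternative gives 0.
(Remaining 10 profiles checked similarly; truth is weakly best in each.)
In every case the truthful report is at least as good as any alternative, so it is a dominant strategy.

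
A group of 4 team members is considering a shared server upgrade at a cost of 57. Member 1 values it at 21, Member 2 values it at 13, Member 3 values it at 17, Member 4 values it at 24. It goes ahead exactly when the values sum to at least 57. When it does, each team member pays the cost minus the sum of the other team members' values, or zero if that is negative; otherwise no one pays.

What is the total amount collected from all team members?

Total value 75 ≥ cost 57, so it is built.
Member 1: others sum to 54; max(0, 57 - 54) = 3.
Member 2: others sum to 62; max(0, 57 - 62) = 0.
Member 3: others sum to 58; max(0, 57 - 58) = 0.
Member 4: others sum to 51; max(0, 57 - 51) = 6.
Total collected = 3 + 0 + 0 + 6 = 9.

9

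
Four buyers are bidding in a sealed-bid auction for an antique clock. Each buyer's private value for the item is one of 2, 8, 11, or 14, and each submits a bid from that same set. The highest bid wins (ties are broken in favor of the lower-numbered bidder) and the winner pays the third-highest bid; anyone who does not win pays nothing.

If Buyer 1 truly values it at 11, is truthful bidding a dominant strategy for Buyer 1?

No

Consider the case where Buyer 2 bids 2, Buyer 3 bids 2 and Buyer 4 bids 14.
Truthful bid 11: loses, pays 0, utility 0.
Bid 14 instead: wins, pays 2, utility 11 - 2 = 9.
Since 9 > 0, bidding 14 is strictly better here, so truthful bidding is not dominant.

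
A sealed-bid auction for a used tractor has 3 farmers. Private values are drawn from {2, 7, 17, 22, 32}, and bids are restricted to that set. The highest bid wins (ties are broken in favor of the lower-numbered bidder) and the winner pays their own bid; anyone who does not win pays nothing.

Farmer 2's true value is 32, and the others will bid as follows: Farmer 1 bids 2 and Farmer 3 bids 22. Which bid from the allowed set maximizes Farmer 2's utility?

Bid 2: loses, pays 0, utility 0.
Bid 7: loses, pays 0, utility 0.
Bid 17: loses, pays 0, utility 0.
Bid 22: wins, pays 22, utility 32 - 22 = 10.
Bid 32: wins, pays 32, utility 32 - 32 = 0.
The best choice is 22 with utility 10.

22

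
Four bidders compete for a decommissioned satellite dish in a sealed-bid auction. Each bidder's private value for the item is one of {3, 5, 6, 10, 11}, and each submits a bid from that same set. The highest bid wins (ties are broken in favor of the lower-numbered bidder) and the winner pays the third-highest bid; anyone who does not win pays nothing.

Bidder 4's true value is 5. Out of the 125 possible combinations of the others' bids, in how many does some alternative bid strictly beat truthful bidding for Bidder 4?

9

Others bid (3, 3, 5): truth gives 0; bid 6 gives 2 > 0. Violating.
Others bid (3, 3, 6): truth gives 0; bid 10 gives 2 > 0. Violating.
Others bid (3, 3, 10): truth gives 0; bid 11 gives 2 > 0. Violating.
Others bid (3, 5, 3): truth gives 0; bid 6 gives 2 > 0. Violating.
Others bid (3, 3, 3): truth gives 2; no alternative beats it.
Others bid (3, 3, 11): truth gives 0; no alternative beats it.
(Checking all 125 profiles: 9 have a profitable deviation, 116 do not.)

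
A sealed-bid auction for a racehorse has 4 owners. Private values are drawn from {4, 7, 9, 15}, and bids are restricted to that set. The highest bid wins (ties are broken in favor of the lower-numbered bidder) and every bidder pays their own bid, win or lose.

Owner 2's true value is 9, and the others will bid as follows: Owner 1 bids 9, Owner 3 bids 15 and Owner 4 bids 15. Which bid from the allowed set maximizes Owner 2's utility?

4

Bid 4: loses but pays 4, utility -4.
Bid 7: loses but pays 7, utility -7.
Bid 9: loses but pays 9, utility -9.
Bid 15: wins, pays 15, utility 9 - 15 = -6.
The best choice is 4 with utility -4.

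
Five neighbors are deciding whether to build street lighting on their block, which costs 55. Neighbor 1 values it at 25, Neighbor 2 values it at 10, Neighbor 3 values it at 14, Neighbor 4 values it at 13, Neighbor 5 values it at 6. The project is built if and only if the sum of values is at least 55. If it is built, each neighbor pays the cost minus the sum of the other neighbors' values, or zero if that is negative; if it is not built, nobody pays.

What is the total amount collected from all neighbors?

13

Total value 68 ≥ cost 55, so it is built.
Neighbor 1: others sum to 43; max(0, 55 - 43) = 12.
Neighbor 2: others sum to 58; max(0, 55 - 58) = 0.
Neighbor 3: others sum to 54; max(0, 55 - 54) = 1.
Neighbor 4: others sum to 55; max(0, 55 - 55) = 0.
Neighbor 5: others sum to 62; max(0, 55 - 62) = 0.
Total collected = 12 + 0 + 1 + 0 + 0 = 13.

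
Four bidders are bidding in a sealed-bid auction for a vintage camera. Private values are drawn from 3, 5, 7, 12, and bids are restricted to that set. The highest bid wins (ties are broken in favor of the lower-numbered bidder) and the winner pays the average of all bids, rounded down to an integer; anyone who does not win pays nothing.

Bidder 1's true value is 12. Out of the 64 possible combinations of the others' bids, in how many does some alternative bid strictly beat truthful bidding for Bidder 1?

27

Others bid (3, 3, 3): truth gives 7; bid 3 gives 9 > 7. Violating.
Others bid (3, 3, 5): truth gives 7; bid 5 gives 8 > 7. Violating.
Others bid (3, 3, 7): truth gives 6; bid 7 gives 7 > 6. Violating.
Others bid (3, 5, 3): truth gives 7; bid 5 gives 8 > 7. Violating.
Others bid (3, 3, 12): truth gives 5; no alternative beats it.
Others bid (3, 5, 12): truth gives 4; no alternative beats it.
(Checking all 64 profiles: 27 have a profitable deviation, 37 do not.)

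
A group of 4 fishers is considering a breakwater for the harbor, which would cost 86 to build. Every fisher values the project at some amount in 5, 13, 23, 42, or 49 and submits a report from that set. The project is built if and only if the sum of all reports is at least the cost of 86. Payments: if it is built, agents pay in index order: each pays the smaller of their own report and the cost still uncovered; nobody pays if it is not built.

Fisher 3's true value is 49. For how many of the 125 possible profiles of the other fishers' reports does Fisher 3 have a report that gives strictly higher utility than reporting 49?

Others report (5, 5, 42): truth gives 0; report 42 gives 7 > 0. Violating.
Others report (5, 5, 49): truth gives 0; report 42 gives 7 > 0. Violating.
Others report (5, 13, 42): truth gives 0; report 42 gives 7 > 0. Violating.
Others report (5, 13, 49): truth gives 0; report 23 gives 26 > 0. Violating.
Others report (5, 5, 5): truth gives 0; no alternative beats it.
Others report (5, 5, 13): truth gives 0; no alternative beats it.
(Checking all 125 profiles: 76 have a profitable deviation, 49 do not.)

76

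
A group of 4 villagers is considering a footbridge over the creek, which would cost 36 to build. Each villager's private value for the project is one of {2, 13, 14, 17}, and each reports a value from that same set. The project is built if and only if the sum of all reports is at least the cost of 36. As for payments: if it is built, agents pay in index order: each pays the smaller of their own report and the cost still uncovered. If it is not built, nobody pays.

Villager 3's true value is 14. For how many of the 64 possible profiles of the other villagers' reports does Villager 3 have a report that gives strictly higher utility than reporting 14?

42

Others report (2, 13, 13): truth gives 0; report 13 gives 1 > 0. Violating.
Others report (2, 13, 14): truth gives 0; report 13 gives 1 > 0. Violating.
Others report (2, 13, 17): truth gives 0; report 13 gives 1 > 0. Violating.
Others report (2, 14, 13): truth gives 0; report 13 gives 1 > 0. Violating.
Others report (2, 2, 2): truth gives 0; no alternative beats it.
Others report (2, 2, 13): truth gives 0; no alternative beats it.
(Checking all 64 profiles: 42 have a profitable deviation, 22 do not.)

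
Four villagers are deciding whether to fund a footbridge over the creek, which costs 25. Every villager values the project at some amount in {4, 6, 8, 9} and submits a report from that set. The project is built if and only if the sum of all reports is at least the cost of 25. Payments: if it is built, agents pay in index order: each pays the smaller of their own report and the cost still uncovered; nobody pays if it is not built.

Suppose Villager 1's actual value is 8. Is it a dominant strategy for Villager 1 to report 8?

No

Consider the case where Villager 2 reports 4, Villager 3 reports 6 and Villager 4 reports 9.
Truthful report 8: project built, pays 8, utility 8 - 8 = 0.
Report 6 instead: project built, pays 6, utility 8 - 6 = 2.
Since 2 > 0, reporting 6 is strictly better here, so truthful reporting is not dominant.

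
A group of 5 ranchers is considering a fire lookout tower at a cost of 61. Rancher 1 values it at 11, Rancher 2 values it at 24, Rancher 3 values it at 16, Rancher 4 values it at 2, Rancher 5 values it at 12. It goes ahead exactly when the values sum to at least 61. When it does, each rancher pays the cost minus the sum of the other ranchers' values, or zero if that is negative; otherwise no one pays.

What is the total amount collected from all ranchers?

47

Total value 65 ≥ cost 61, so it is built.
Rancher 1: others sum to 54; max(0, 61 - 54) = 7.
Rancher 2: others sum to 41; max(0, 61 - 41) = 20.
Rancher 3: others sum to 49; max(0, 61 - 49) = 12.
Rancher 4: others sum to 63; max(0, 61 - 63) = 0.
Rancher 5: others sum to 53; max(0, 61 - 53) = 8.
Total collected = 7 + 20 + 12 + 0 + 8 = 47.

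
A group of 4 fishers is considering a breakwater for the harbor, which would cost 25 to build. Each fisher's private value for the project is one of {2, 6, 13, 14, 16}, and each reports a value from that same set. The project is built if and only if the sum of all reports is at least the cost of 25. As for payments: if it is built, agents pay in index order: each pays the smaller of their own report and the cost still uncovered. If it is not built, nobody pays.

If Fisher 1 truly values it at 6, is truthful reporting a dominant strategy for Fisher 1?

No

Consider the case where Fisher 2 reports 2, Fisher 3 reports 6 and Fisher 4 reports 16.
Truthful report 6: project built, pays 6, utility 6 - 6 = 0.
Report 2 instead: project built, pays 2, utility 6 - 2 = 4.
Since 4 > 0, reporting 2 is strictly better here, so truthful reporting is not dominant.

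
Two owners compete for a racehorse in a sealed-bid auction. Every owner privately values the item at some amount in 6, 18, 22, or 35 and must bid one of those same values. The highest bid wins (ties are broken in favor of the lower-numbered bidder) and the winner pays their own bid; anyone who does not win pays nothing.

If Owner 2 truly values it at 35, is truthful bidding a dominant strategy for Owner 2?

No

Consider the case where Owner 1 bids 6.
Truthful bid 35: wins, pays 35, utility 35 - 35 = 0.
Bid 18 instead: wins, pays 18, utility 35 - 18 = 17.
Since 17 > 0, bidding 18 is strictly better here, so truthful bidding is not dominant.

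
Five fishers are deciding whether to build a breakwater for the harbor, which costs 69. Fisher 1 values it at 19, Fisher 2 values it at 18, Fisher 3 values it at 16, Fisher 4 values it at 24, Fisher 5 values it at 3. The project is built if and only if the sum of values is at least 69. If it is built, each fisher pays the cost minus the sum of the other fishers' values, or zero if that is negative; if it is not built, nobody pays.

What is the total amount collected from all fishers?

33

Total value 80 ≥ cost 69, so it is built.
Fisher 1: others sum to 61; max(0, 69 - 61) = 8.
Fisher 2: others sum to 62; max(0, 69 - 62) = 7.
Fisher 3: others sum to 64; max(0, 69 - 64) = 5.
Fisher 4: others sum to 56; max(0, 69 - 56) = 13.
Fisher 5: others sum to 77; max(0, 69 - 77) = 0.
Total collected = 8 + 7 + 5 + 13 + 0 = 33.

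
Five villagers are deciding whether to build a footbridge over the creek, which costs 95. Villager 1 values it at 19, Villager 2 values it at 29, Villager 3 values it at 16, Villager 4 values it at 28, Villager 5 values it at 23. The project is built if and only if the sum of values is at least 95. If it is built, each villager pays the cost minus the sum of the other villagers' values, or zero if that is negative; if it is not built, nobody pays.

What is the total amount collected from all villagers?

Total value 115 ≥ cost 95, so it is built.
Villager 1: others sum to 96; max(0, 95 - 96) = 0.
Villager 2: others sum to 86; max(0, 95 - 86) = 9.
Villager 3: others sum to 99; max(0, 95 - 99) = 0.
Villager 4: others sum to 87; max(0, 95 - 87) = 8.
Villager 5: others sum to 92; max(0, 95 - 92) = 3.
Total collected = 0 + 9 + 0 + 8 + 3 = 20.

20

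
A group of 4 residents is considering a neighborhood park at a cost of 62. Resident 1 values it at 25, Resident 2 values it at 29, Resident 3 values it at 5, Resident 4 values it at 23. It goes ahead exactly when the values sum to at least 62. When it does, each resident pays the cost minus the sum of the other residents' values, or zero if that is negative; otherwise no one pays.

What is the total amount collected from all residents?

17

Total value 82 ≥ cost 62, so it is built.
Resident 1: others sum to 57; max(0, 62 - 57) = 5.
Resident 2: others sum to 53; max(0, 62 - 53) = 9.
Resident 3: others sum to 77; max(0, 62 - 77) = 0.
Resident 4: others sum to 59; max(0, 62 - 59) = 3.
Total collected = 5 + 9 + 0 + 3 = 17.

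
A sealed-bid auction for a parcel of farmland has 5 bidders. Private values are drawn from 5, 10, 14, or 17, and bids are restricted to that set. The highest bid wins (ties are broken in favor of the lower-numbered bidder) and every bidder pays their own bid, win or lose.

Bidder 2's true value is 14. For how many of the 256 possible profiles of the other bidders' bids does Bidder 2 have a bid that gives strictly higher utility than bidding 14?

210

Others bid (5, 5, 5, 5): truth gives 0; bid 10 gives 4 > 0. Violating.
Others bid (5, 5, 5, 10): truth gives 0; bid 10 gives 4 > 0. Violating.
Others bid (5, 5, 5, 17): truth gives -14; bid 17 gives -3 > -14. Violating.
Others bid (5, 5, 10, 5): truth gives 0; bid 10 gives 4 > 0. Violating.
Others bid (5, 5, 5, 14): truth gives 0; no alternative beats it.
Others bid (5, 5, 10, 14): truth gives 0; no alternative beats it.
(Checking all 256 profiles: 210 have a profitable deviation, 46 do not.)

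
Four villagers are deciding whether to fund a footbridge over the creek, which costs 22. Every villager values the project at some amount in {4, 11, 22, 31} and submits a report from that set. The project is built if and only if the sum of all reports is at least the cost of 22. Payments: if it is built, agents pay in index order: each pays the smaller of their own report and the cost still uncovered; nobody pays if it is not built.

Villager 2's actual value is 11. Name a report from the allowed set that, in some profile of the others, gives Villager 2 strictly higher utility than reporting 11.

4

Suppose Villager 1 reports 4, Villager 3 reports 4 and Villager 4 reports 11.
Report 11: project built, pays 11, utility 11 - 11 = 0.
Report 4: project built, pays 4, utility 11 - 4 = 7.
So reporting 4 beats truth here (7 > 0).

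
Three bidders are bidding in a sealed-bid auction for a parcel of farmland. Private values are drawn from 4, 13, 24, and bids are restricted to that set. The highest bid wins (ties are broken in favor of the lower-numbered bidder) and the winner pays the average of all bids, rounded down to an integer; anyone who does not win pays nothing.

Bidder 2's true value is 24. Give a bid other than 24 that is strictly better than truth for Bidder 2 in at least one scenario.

13

Suppose Bidder 1 bids 4 and Bidder 3 bids 4.
Bid 24: wins, pays 10, utility 24 - 10 = 14.
Bid 13: wins, pays 7, utility 24 - 7 = 17.
So bidding 13 beats truth here (17 > 14).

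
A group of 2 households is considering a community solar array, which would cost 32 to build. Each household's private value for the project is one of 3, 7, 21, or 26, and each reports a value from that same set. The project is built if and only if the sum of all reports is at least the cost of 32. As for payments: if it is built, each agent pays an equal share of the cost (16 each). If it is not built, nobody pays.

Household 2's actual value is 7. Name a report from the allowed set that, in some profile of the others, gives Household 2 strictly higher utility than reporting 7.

Suppose Household 1 reports 26.
Report 7: project built, pays 16, utility 7 - 16 = -9.
Report 3: project not built, utility 0.
So reporting 3 beats truth here (0 > -9).

3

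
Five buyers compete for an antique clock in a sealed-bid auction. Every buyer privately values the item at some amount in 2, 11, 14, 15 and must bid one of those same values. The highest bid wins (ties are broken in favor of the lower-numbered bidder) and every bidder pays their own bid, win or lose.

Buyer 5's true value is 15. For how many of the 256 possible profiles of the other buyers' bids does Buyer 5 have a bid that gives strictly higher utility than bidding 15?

Others bid (2, 2, 2, 2): truth gives 0; bid 11 gives 4 > 0. Violating.
Others bid (2, 2, 2, 11): truth gives 0; bid 14 gives 1 > 0. Violating.
Others bid (2, 2, 2, 15): truth gives -15; bid 2 gives -2 > -15. Violating.
Others bid (2, 2, 11, 2): truth gives 0; bid 14 gives 1 > 0. Violating.
Others bid (2, 2, 2, 14): truth gives 0; no alternative beats it.
Others bid (2, 2, 11, 14): truth gives 0; no alternative beats it.
(Checking all 256 profiles: 191 have a profitable deviation, 65 do not.)

191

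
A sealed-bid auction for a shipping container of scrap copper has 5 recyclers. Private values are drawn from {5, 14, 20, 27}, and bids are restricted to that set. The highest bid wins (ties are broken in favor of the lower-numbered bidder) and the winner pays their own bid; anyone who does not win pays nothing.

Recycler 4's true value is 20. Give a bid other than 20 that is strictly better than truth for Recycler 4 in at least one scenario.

14

Suppose Recycler 1 bids 5, Recycler 2 bids 5, Recycler 3 bids 5 and Recycler 5 bids 5.
Bid 20: wins, pays 20, utility 20 - 20 = 0.
Bid 14: wins, pays 14, utility 20 - 14 = 6.
So bidding 14 beats truth here (6 > 0).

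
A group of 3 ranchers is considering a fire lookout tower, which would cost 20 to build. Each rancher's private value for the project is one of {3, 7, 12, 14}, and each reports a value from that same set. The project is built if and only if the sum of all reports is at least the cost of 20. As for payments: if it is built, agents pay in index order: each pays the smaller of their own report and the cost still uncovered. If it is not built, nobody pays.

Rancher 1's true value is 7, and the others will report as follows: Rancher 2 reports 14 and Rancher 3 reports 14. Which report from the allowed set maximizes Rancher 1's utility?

3

Report 3: project built, pays 3, utility 7 - 3 = 4.
Report 7: project built, pays 7, utility 7 - 7 = 0.
Report 12: project built, pays 12, utility 7 - 12 = -5.
Report 14: project built, pays 14, utility 7 - 14 = -7.
The best choice is 3 with utility 4.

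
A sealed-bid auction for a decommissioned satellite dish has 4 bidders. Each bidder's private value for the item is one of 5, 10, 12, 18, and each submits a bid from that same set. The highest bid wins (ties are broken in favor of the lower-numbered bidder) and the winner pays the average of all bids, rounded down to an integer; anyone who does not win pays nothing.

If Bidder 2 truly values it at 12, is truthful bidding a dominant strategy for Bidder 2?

Consider the case where Bidder 1 bids 5, Bidder 3 bids 5 and Bidder 4 bids 10.
Truthful bid 12: wins, pays 8, utility 12 - 8 = 4.
Bid 10 instead: wins, pays 7, utility 12 - 7 = 5.
Since 5 > 4, bidding 10 is strictly better here, so truthful bidding is not dominant.

No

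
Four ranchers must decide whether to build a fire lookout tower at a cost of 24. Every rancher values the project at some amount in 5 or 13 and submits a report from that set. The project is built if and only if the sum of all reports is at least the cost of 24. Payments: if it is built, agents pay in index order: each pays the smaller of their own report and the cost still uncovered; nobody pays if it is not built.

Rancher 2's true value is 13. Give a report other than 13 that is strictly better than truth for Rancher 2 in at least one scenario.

Suppose Rancher 1 reports 5, Rancher 3 reports 5 and Rancher 4 reports 13.
Report 13: project built, pays 13, utility 13 - 13 = 0.
Report 5: project built, pays 5, utility 13 - 5 = 8.
So reporting 5 beats truth here (8 > 0).

5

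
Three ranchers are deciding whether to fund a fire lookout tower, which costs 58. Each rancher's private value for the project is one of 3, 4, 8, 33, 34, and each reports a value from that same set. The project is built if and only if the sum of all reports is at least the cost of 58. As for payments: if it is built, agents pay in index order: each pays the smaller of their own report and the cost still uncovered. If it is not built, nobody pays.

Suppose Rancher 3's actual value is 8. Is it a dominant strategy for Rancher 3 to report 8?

Check each profile of the others' reports and compare truth against every alternative report.
Others report (33, 33): truth gives 8, best alternative gives 8.
Others report (33, 34): truth gives 8, best alternative gives 8.
Others report (34, 33): truth gives 8, best alternative gives 8.
Others report (34, 34): truth gives 8, best alternative gives 8.
Others report (3, 3): truth gives 0, best alternative gives 0.
Others report (3, 4): truth gives 0, best alternative gives 0.
(Remaining 19 profiles checked similarly; truth is weakly best in each.)
In every case the truthful report is at least as good as any alternative, so it is a dominant strategy.

Yes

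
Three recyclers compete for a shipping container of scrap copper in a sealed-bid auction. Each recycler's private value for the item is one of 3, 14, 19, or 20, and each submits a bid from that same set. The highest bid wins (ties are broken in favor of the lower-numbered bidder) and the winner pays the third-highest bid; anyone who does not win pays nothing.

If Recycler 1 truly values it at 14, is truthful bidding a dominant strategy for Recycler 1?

No

Consider the case where Recycler 2 bids 3 and Recycler 3 bids 19.
Truthful bid 14: loses, pays 0, utility 0.
Bid 19 instead: wins, pays 3, utility 14 - 3 = 11.
Since 11 > 0, bidding 19 is strictly better here, so truthful bidding is not dominant.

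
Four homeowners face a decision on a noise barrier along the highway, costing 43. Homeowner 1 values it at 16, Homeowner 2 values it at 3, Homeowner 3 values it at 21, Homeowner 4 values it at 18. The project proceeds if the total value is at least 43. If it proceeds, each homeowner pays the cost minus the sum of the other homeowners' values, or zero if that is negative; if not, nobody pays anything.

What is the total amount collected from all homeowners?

10

Total value 58 ≥ cost 43, so it is built.
Homeowner 1: others sum to 42; max(0, 43 - 42) = 1.
Homeowner 2: others sum to 55; max(0, 43 - 55) = 0.
Homeowner 3: others sum to 37; max(0, 43 - 37) = 6.
Homeowner 4: others sum to 40; max(0, 43 - 40) = 3.
Total collected = 1 + 0 + 6 + 3 = 10.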